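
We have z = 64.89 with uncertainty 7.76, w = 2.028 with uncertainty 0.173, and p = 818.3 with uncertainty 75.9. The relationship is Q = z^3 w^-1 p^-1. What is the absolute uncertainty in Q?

Products/powers → add relative errors in quadrature, weighted by exponent:
  (3·δz/z)² = (3×0.120)² = 0.129;  (-1·δw/w)² = (-1×0.0853)² = 0.00728;  (-1·δp/p)² = (-1×0.0928)² = 0.00860
δQ/Q = √(0.145) = 0.380
Q = 164.6, so δQ = 0.380 × 164.6 = 62.6.

62.6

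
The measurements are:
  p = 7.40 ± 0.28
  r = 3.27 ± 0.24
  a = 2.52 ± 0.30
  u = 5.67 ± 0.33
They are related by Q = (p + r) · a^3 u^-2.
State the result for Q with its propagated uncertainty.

Let w = p + r = 10.7. δw = √(δp² + δr²) = √(0.0784 + 0.0576) = 0.369, so δw/w = 0.0346.
Q is then a monomial in w, a, u:
δQ/Q = √((δw/w)² + (3·δa/a)² + (-2·δu/u)²) = √(0.00119 + 0.128 + 0.0135) = 0.377
Q = 5.31, so δQ = 0.377 × 5.31 = 2.00.

5.31 ± 2.00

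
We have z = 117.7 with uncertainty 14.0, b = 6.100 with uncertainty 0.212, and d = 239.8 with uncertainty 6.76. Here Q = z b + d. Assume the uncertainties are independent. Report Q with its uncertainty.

957.8 ± 89.2

Let p = z·b = 718.0. δp/p = √((1·δz/z)² + (1·δb/b)²) = √(0.0141 + 0.00121) = 0.124, so δp = 89.0.
Q = p + d: δQ = √(δp² + δd²) = √(7920 + 45.7) = 89.2
Q = 957.8.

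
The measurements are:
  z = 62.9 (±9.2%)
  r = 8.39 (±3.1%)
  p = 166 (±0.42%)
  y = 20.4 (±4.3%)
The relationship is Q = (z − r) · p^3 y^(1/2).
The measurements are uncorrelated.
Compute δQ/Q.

0.109

Let u = z − r = 54.5. δu = √(δz² + δr²) = √(33.5 + 0.0676) = 5.79, so δu/u = 0.106.
Q is then a monomial in u, p, y:
δQ/Q = √((δu/u)² + (3·δp/p)² + (½·δy/y)²) = √(0.0113 + 0.000159 + 0.000462) = 0.109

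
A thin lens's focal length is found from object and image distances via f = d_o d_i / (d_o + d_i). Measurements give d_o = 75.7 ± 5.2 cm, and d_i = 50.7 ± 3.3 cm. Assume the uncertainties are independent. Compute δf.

∂f/∂d_o = (d_i/(d_o+d_i))² = 0.161;  ∂f/∂d_i = (d_o/(d_o+d_i))² = 0.359
δf = √((∂f/∂d_o · δd_o)² + (∂f/∂d_i · δd_i)²) = √(0.700 + 1.40) = 1.45 cm

1.45 cm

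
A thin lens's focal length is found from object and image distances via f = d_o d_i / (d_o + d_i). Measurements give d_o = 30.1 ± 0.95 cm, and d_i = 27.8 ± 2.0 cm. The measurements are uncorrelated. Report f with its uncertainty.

14.5 ± 0.583 cm

∂f/∂d_o = (d_i/(d_o+d_i))² = 0.231;  ∂f/∂d_i = (d_o/(d_o+d_i))² = 0.270
δf = √((∂f/∂d_o · δd_o)² + (∂f/∂d_i · δd_i)²) = √(0.0480 + 0.292) = 0.583 cm
f = 14.5 cm.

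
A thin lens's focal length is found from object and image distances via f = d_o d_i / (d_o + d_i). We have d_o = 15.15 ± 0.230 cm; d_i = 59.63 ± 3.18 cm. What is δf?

∂f/∂d_o = (d_i/(d_o+d_i))² = 0.636;  ∂f/∂d_i = (d_o/(d_o+d_i))² = 0.0410
δf = √((∂f/∂d_o · δd_o)² + (∂f/∂d_i · δd_i)²) = √(0.0214 + 0.0170) = 0.196 cm

0.196 cm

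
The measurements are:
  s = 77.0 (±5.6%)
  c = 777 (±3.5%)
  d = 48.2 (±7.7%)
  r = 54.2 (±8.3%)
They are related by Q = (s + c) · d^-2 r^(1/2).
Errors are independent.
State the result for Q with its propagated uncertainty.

2.71 ± 0.440

Let u = s + c = 854. δu = √(δs² + δc²) = √(18.6 + 740) = 27.5, so δu/u = 0.0322.
Q is then a monomial in u, d, r:
δQ/Q = √((δu/u)² + (-2·δd/d)² + (½·δr/r)²) = √(0.00104 + 0.0237 + 0.00172) = 0.163
Q = 2.71, so δQ = 0.163 × 2.71 = 0.440.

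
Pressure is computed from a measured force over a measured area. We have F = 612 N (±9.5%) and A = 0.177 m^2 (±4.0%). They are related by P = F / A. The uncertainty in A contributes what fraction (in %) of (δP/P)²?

15.1%

(δP/P)² = (1·δF/F)² + (-1·δA/A)²
  F term: (1×0.0950)² = 0.00903
  A term: (-1×0.0400)² = 0.00160
Total = 0.0106. Share from A = 0.00160/0.0106 = 0.151.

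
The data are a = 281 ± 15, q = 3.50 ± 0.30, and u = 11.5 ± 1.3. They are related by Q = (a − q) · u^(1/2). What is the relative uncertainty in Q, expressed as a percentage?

7.82%

Let w = a − q = 278. δw = √(δa² + δq²) = √(225 + 0.0900) = 15.0, so δw/w = 0.0541.
Q is then a monomial in w, u:
δQ/Q = √((δw/w)² + (½·δu/u)²) = √(0.00292 + 0.00319) = 0.0782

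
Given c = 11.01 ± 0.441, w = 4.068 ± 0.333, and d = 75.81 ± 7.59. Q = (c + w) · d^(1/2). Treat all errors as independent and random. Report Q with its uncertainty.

Let u = c + w = 15.08. δu = √(δc² + δw²) = √(0.194 + 0.111) = 0.553, so δu/u = 0.0366.
Q is then a monomial in u, d:
δQ/Q = √((δu/u)² + (½·δd/d)²) = √(0.00134 + 0.00251) = 0.0620
Q = 131.3, so δQ = 0.0620 × 131.3 = 8.14.

131.3 ± 8.14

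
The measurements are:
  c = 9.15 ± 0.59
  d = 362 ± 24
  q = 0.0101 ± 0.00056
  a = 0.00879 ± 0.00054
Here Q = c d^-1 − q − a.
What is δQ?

Let p = c·d^-1 = 0.0253. δp/p = √((1·δc/c)² + (-1·δd/d)²) = √(0.00416 + 0.00440) = 0.0925, so δp = 0.00234.
Q = p − q − a: δQ = √(δp² + δq² + δa²) = √(5.46e-06 + 3.14e-07 + 2.92e-07) = 0.00246

0.00246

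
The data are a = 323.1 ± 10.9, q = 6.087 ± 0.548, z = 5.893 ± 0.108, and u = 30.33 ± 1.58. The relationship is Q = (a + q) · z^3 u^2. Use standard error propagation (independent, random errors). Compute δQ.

Let w = a + q = 329.2. δw = √(δa² + δq²) = √(119 + 0.300) = 10.9, so δw/w = 0.0332.
Q is then a monomial in w, z, u:
δQ/Q = √((δw/w)² + (3·δz/z)² + (2·δu/u)²) = √(0.00110 + 0.00302 + 0.0109) = 0.122
Q = 6.197e+07, so δQ = 0.122 × 6.197e+07 = 7.58e+06.

7.58e+06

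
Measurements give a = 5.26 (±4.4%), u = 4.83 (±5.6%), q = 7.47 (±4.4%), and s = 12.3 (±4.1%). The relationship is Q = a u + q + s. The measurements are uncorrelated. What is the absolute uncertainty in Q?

Let p = a·u = 25.4. δp/p = √((1·δa/a)² + (1·δu/u)²) = √(0.00194 + 0.00314) = 0.0712, so δp = 1.81.
Q = p + q + s: δQ = √(δp² + δq² + δs²) = √(3.27 + 0.108 + 0.254) = 1.91

1.91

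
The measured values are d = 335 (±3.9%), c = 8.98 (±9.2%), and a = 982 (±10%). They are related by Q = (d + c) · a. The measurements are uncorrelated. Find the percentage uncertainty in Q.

Let u = d + c = 344. δu = √(δd² + δc²) = √(171 + 0.683) = 13.1, so δu/u = 0.0381.
Q is then a monomial in u, a:
δQ/Q = √((δu/u)² + (1·δa/a)²) = √(0.00145 + 0.0100) = 0.107

10.7%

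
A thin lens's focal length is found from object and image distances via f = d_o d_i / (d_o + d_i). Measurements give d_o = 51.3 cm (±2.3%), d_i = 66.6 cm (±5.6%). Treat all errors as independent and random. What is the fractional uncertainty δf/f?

0.0276

∂f/∂d_o = (d_i/(d_o+d_i))² = 0.319;  ∂f/∂d_i = (d_o/(d_o+d_i))² = 0.189
δf = √((∂f/∂d_o · δd_o)² + (∂f/∂d_i · δd_i)²) = √(0.142 + 0.499) = 0.800 cm
f = 29.0 cm, so δf/f = 0.800/29.0 = 0.0276.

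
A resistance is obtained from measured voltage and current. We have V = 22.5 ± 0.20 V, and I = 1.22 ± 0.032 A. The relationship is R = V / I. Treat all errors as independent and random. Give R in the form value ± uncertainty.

18.4 ± 0.511 Ω

Relative error in a monomial: (δR/R)² = Σ (nᵢ · δxᵢ/xᵢ)².
  (1·δV/V)² = (1×0.00889)² = 7.9e-05;  (-1·δI/I)² = (-1×0.0262)² = 0.000688
δR/R = √(0.000767) = 0.0277
R = 18.4 Ω, so δR = 0.0277 × 18.4 = 0.511 Ω.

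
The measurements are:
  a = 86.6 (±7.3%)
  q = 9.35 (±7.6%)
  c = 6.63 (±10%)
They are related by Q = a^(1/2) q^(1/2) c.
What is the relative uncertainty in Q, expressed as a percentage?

11.3%

Since Q is a product/quotient, work with relative uncertainties:
  (½·δa/a)² = (0.5×0.0730)² = 0.00133;  (½·δq/q)² = (0.5×0.0760)² = 0.00144;  (1·δc/c)² = (1×0.100)² = 0.0100
δQ/Q = √(0.0128) = 0.113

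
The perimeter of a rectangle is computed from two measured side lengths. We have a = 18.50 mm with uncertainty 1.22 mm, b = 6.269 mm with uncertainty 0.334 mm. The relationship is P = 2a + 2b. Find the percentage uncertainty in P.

5.11%

Absolute uncertainties add in quadrature for a linear combination:
  (2·δa)² = 5.95;  (2·δb)² = 0.446
δP = √(6.40) = 2.53 mm
P = 49.54 mm, so δP/P = 2.53/49.54 = 0.0511.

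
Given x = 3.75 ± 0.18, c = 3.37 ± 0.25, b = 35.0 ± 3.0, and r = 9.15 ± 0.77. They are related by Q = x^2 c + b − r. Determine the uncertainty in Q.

6.53

Let p = x^2·c = 47.4. δp/p = √((2·δx/x)² + (1·δc/c)²) = √(0.00922 + 0.00550) = 0.121, so δp = 5.75.
Q = p + b − r: δQ = √(δp² + δb² + δr²) = √(33.1 + 9.00 + 0.593) = 6.53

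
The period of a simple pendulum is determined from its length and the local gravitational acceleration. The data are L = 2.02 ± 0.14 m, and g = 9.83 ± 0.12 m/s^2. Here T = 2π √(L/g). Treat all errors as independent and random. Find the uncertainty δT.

0.100 s

For a monomial T ∝ L^(1/2), g^(-1/2), fractional errors add in quadrature:
  (½·δL/L)² = (0.5×0.0693)² = 0.00120;  (−½·δg/g)² = (-0.5×0.0122)² = 3.73e-05
δT/T = √(0.00124) = 0.0352
T = 2.85 s, so δT = 0.0352 × 2.85 = 0.100 s.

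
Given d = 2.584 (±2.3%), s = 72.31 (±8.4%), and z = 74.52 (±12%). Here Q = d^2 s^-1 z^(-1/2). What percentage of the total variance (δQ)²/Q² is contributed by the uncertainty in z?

(δQ/Q)² = (2·δd/d)² + (-1·δs/s)² + (−½·δz/z)²
  d term: (2×0.0230)² = 0.00212
  s term: (-1×0.0840)² = 0.00706
  z term: (-0.5×0.120)² = 0.00360
Total = 0.0128. Share from z = 0.00360/0.0128 = 0.282.

28.2%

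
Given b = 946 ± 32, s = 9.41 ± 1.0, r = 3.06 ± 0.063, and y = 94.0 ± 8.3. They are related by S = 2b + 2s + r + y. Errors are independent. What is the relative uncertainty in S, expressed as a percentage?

3.22%

Sums and differences: (δS)² = Σ (cᵢ δxᵢ)².
  (2·δb)² = 4100;  (2·δs)² = 4.00;  (δr)² = 0.00397;  (δy)² = 68.9
δS = √(4170) = 64.6
S = 2010, so δS/S = 64.6/2010 = 0.0322.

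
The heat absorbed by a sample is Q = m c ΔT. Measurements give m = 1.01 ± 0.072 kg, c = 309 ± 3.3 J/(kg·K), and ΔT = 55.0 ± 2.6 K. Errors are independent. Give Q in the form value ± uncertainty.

Relative error in a monomial: (δQ/Q)² = Σ (nᵢ · δxᵢ/xᵢ)².
  (1·δm/m)² = (1×0.0713)² = 0.00508;  (1·δc/c)² = (1×0.0107)² = 0.000114;  (1·δΔT/ΔT)² = (1×0.0473)² = 0.00223
δQ/Q = √(0.00743) = 0.0862
Q = 17200 J, so δQ = 0.0862 × 17200 = 1480 J.

17200 ± 1480 J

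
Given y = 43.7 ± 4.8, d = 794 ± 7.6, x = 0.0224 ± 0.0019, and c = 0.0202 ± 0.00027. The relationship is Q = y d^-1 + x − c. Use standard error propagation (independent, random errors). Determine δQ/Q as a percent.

11.1%

Let p = y·d^-1 = 0.0550. δp/p = √((1·δy/y)² + (-1·δd/d)²) = √(0.0121 + 9.16e-05) = 0.110, so δp = 0.00607.
Q = p + x − c: δQ = √(δp² + δx² + δc²) = √(3.68e-05 + 3.61e-06 + 7.29e-08) = 0.00636
Q = 0.0572, so δQ/Q = 0.00636/0.0572 = 0.111.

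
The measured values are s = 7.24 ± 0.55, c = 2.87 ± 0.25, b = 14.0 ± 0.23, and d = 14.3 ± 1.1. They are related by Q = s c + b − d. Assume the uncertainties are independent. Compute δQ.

2.65

Let p = s·c = 20.8. δp/p = √((1·δs/s)² + (1·δc/c)²) = √(0.00577 + 0.00759) = 0.116, so δp = 2.40.
Q = p + b − d: δQ = √(δp² + δb² + δd²) = √(5.77 + 0.0529 + 1.21) = 2.65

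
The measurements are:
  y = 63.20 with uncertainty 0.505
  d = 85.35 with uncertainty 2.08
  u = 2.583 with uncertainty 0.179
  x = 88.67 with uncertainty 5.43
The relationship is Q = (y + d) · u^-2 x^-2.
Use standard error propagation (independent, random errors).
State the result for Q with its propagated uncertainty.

Let w = y + d = 148.6. δw = √(δy² + δd²) = √(0.255 + 4.33) = 2.14, so δw/w = 0.0144.
Q is then a monomial in w, u, x:
δQ/Q = √((δw/w)² + (-2·δu/u)² + (-2·δx/x)²) = √(0.000208 + 0.0192 + 0.0150) = 0.186
Q = 0.002832, so δQ = 0.186 × 0.002832 = 0.000525.

0.002832 ± 0.000525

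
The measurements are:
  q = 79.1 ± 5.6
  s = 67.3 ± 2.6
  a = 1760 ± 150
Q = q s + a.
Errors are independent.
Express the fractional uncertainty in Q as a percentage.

6.42%

Let p = q·s = 5320. δp/p = √((1·δq/q)² + (1·δs/s)²) = √(0.00501 + 0.00149) = 0.0807, so δp = 429.
Q = p + a: δQ = √(δp² + δa²) = √(1.84e+05 + 22500) = 455
Q = 7080, so δQ/Q = 455/7080 = 0.0642.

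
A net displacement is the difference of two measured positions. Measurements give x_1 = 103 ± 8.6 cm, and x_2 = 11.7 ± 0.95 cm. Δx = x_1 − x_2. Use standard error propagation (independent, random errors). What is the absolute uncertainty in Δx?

Each term contributes (cᵢ δxᵢ)² to (δΔx)²:
  (δx_1)² = 74.0;  (δx_2)² = 0.902
δΔx = √(74.9) = 8.65 cm

8.65 cm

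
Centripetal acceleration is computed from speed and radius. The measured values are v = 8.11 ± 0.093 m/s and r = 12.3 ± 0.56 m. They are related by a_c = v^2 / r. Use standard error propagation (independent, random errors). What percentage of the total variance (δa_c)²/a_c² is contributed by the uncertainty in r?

79.8%

(δa_c/a_c)² = (2·δv/v)² + (-1·δr/r)²
  v term: (2×0.0115)² = 0.000526
  r term: (-1×0.0455)² = 0.00207
Total = 0.00260. Share from r = 0.00207/0.00260 = 0.798.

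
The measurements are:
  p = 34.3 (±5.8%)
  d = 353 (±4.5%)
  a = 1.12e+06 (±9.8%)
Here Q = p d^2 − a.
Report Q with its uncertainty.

Let w = p·d^2 = 4.27e+06. δw/w = √((1·δp/p)² + (2·δd/d)²) = √(0.00336 + 0.00810) = 0.107, so δw = 4.58e+05.
Q = w − a: δQ = √(δw² + δa²) = √(2.09e+11 + 1.2e+10) = 4.71e+05
Q = 3.15e+06.

(3.15 ± 0.471) × 10^6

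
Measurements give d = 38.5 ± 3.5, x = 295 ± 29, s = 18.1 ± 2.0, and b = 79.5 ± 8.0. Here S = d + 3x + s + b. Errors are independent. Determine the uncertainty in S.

87.5

Absolute uncertainties add in quadrature for a linear combination:
  (δd)² = 12.2;  (3·δx)² = 7570;  (δs)² = 4.00;  (δb)² = 64.0
δS = √(7650) = 87.5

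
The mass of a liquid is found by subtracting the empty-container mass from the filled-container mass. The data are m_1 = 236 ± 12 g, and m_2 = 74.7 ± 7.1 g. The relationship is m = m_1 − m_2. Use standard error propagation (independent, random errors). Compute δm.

m is a linear combination, so absolute uncertainties add in quadrature:
  (δm_1)² = 144;  (δm_2)² = 50.4
δm = √(194) = 13.9 g

13.9 g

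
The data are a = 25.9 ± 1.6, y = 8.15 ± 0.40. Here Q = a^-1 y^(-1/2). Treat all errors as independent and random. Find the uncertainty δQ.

0.000899

For a monomial Q ∝ a^-1, y^(-1/2), fractional errors add in quadrature:
  (-1·δa/a)² = (-1×0.0618)² = 0.00382;  (−½·δy/y)² = (-0.5×0.0491)² = 0.000602
δQ/Q = √(0.00442) = 0.0665
Q = 0.0135, so δQ = 0.0665 × 0.0135 = 0.000899.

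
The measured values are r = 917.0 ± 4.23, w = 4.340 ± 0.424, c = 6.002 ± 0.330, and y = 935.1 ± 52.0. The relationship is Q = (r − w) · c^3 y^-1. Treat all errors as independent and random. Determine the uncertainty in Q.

36.7

Let u = r − w = 912.7. δu = √(δr² + δw²) = √(17.9 + 0.180) = 4.25, so δu/u = 0.00466.
Q is then a monomial in u, c, y:
δQ/Q = √((δu/u)² + (3·δc/c)² + (-1·δy/y)²) = √(2.17e-05 + 0.0272 + 0.00309) = 0.174
Q = 211.0, so δQ = 0.174 × 211.0 = 36.7.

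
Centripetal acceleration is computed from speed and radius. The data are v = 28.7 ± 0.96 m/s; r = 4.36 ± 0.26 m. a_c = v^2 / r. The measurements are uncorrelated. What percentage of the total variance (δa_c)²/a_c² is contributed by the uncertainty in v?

(δa_c/a_c)² = (2·δv/v)² + (-1·δr/r)²
  v term: (2×0.0334)² = 0.00448
  r term: (-1×0.0596)² = 0.00356
Total = 0.00803. Share from v = 0.00448/0.00803 = 0.557.

55.7%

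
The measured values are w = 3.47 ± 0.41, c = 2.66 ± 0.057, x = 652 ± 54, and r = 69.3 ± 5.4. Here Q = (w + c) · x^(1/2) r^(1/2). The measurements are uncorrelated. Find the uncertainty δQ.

Let u = w + c = 6.13. δu = √(δw² + δc²) = √(0.168 + 0.00325) = 0.414, so δu/u = 0.0675.
Q is then a monomial in u, x, r:
δQ/Q = √((δu/u)² + (½·δx/x)² + (½·δr/r)²) = √(0.00456 + 0.00171 + 0.00152) = 0.0883
Q = 1300, so δQ = 0.0883 × 1300 = 115.

115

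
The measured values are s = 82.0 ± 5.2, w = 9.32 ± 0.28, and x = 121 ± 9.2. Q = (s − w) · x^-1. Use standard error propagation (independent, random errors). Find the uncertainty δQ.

0.0628

Let u = s − w = 72.7. δu = √(δs² + δw²) = √(27.0 + 0.0784) = 5.21, so δu/u = 0.0717.
Q is then a monomial in u, x:
δQ/Q = √((δu/u)² + (-1·δx/x)²) = √(0.00513 + 0.00578) = 0.104
Q = 0.601, so δQ = 0.104 × 0.601 = 0.0628.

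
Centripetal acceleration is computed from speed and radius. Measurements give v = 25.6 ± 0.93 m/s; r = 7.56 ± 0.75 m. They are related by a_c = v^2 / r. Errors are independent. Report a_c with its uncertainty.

86.7 ± 10.7 m/s^2

a_c is a product of powers, so relative uncertainties combine in quadrature:
  (2·δv/v)² = (2×0.0363)² = 0.00528;  (-1·δr/r)² = (-1×0.0992)² = 0.00984
δa_c/a_c = √(0.0151) = 0.123
a_c = 86.7 m/s^2, so δa_c = 0.123 × 86.7 = 10.7 m/s^2.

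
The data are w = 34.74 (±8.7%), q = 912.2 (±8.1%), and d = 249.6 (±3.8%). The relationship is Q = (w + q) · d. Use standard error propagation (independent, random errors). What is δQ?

20500

Let u = w + q = 946.9. δu = √(δw² + δq²) = √(9.13 + 5460) = 73.9, so δu/u = 0.0781.
Q is then a monomial in u, d:
δQ/Q = √((δu/u)² + (1·δd/d)²) = √(0.00610 + 0.00144) = 0.0868
Q = 236400, so δQ = 0.0868 × 236400 = 20500.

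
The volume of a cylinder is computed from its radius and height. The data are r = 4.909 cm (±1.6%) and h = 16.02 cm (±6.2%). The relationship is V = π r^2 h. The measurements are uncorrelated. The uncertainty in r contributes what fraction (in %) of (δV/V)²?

21.0%

(δV/V)² = (2·δr/r)² + (1·δh/h)²
  r term: (2×0.0160)² = 0.00102
  h term: (1×0.0620)² = 0.00384
Total = 0.00487. Share from r = 0.00102/0.00487 = 0.210.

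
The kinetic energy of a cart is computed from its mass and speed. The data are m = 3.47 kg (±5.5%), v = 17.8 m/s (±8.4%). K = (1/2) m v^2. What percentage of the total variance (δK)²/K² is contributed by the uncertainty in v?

90.3%

(δK/K)² = (1·δm/m)² + (2·δv/v)²
  m term: (1×0.0550)² = 0.00302
  v term: (2×0.0840)² = 0.0282
Total = 0.0312. Share from v = 0.0282/0.0312 = 0.903.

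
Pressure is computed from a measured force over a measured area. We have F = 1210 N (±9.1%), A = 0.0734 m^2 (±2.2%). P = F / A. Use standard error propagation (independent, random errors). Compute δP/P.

P is a product of powers, so relative uncertainties combine in quadrature:
  (1·δF/F)² = (1×0.0910)² = 0.00828;  (-1·δA/A)² = (-1×0.0220)² = 0.000484
δP/P = √(0.00877) = 0.0936

0.0936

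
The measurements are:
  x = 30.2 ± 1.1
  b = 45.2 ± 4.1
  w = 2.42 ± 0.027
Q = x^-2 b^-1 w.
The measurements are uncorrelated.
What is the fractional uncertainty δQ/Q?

Q is a product of powers, so relative uncertainties combine in quadrature:
  (-2·δx/x)² = (-2×0.0364)² = 0.00531;  (-1·δb/b)² = (-1×0.0907)² = 0.00823;  (1·δw/w)² = (1×0.0112)² = 0.000124
δQ/Q = √(0.0137) = 0.117

0.117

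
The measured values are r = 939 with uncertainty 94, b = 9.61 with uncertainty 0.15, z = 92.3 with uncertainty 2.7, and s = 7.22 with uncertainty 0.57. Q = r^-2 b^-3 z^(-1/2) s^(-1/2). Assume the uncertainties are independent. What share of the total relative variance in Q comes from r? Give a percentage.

(δQ/Q)² = (-2·δr/r)² + (-3·δb/b)² + (−½·δz/z)² + (−½·δs/s)²
  r term: (-2×0.100)² = 0.0401
  b term: (-3×0.0156)² = 0.00219
  z term: (-0.5×0.0293)² = 0.000214
  s term: (-0.5×0.0789)² = 0.00156
Total = 0.0441. Share from r = 0.0401/0.0441 = 0.910.

91.0%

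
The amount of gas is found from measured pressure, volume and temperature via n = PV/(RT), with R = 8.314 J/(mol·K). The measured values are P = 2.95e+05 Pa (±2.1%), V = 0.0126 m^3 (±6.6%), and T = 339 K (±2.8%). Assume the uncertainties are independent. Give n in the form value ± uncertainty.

Each factor contributes (exponent × relative error)² to (δn/n)²:
  (1·δP/P)² = (1×0.0210)² = 0.000441;  (1·δV/V)² = (1×0.0660)² = 0.00436;  (-1·δT/T)² = (-1×0.0280)² = 0.000784
δn/n = √(0.00558) = 0.0747
n = 1.32 mol, so δn = 0.0747 × 1.32 = 0.0985 mol.

1.32 ± 0.0985 mol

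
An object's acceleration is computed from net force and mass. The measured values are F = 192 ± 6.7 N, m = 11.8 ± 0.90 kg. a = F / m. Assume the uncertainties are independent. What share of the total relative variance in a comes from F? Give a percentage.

(δa/a)² = (1·δF/F)² + (-1·δm/m)²
  F term: (1×0.0349)² = 0.00122
  m term: (-1×0.0763)² = 0.00582
Total = 0.00704. Share from F = 0.00122/0.00704 = 0.173.

17.3%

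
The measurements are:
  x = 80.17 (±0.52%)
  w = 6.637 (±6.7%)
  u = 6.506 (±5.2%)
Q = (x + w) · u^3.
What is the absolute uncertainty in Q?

3730

Let h = x + w = 86.81. δh = √(δx² + δw²) = √(0.174 + 0.198) = 0.610, so δh/h = 0.00702.
Q is then a monomial in h, u:
δQ/Q = √((δh/h)² + (3·δu/u)²) = √(4.93e-05 + 0.0243) = 0.156
Q = 23910, so δQ = 0.156 × 23910 = 3730.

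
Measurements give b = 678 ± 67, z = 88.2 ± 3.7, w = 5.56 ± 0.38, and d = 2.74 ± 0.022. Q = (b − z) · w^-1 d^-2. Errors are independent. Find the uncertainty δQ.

1.89

Let u = b − z = 590. δu = √(δb² + δz²) = √(4490 + 13.7) = 67.1, so δu/u = 0.114.
Q is then a monomial in u, w, d:
δQ/Q = √((δu/u)² + (-1·δw/w)² + (-2·δd/d)²) = √(0.0129 + 0.00467 + 0.000258) = 0.134
Q = 14.1, so δQ = 0.134 × 14.1 = 1.89.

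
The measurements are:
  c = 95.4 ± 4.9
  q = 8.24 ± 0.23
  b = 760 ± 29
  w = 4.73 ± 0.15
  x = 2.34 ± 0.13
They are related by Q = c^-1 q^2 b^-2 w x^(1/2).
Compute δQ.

Products/powers → add relative errors in quadrature, weighted by exponent:
  (-1·δc/c)² = (-1×0.0514)² = 0.00264;  (2·δq/q)² = (2×0.0279)² = 0.00312;  (-2·δb/b)² = (-2×0.0382)² = 0.00582;  (1·δw/w)² = (1×0.0317)² = 0.00101;  (½·δx/x)² = (0.5×0.0556)² = 0.000772
δQ/Q = √(0.0134) = 0.116
Q = 8.92e-06, so δQ = 0.116 × 8.92e-06 = 1.03e-06.

1.03e-06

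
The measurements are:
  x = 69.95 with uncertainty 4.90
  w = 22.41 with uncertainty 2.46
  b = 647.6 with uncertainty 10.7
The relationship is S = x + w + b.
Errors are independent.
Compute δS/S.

0.0162

For a sum/difference, combine absolute errors in quadrature:
  (δx)² = 24.0;  (δw)² = 6.05;  (δb)² = 114
δS = √(145) = 12.0
S = 740.0, so δS/S = 12.0/740.0 = 0.0162.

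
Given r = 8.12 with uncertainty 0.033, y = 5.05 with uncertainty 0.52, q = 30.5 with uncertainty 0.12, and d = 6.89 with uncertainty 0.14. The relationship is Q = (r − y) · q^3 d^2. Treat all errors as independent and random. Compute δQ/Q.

0.175

Let u = r − y = 3.07. δu = √(δr² + δy²) = √(0.00109 + 0.270) = 0.521, so δu/u = 0.170.
Q is then a monomial in u, q, d:
δQ/Q = √((δu/u)² + (3·δq/q)² + (2·δd/d)²) = √(0.0288 + 0.000139 + 0.00165) = 0.175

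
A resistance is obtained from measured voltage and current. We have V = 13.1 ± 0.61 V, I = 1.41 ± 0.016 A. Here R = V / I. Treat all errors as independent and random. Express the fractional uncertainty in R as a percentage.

Products/powers → add relative errors in quadrature, weighted by exponent:
  (1·δV/V)² = (1×0.0466)² = 0.00217;  (-1·δI/I)² = (-1×0.0113)² = 0.000129
δR/R = √(0.00230) = 0.0479

4.79%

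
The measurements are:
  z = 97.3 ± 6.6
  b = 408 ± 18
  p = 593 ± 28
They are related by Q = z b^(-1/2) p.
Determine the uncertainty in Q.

244

Since Q is a product/quotient, work with relative uncertainties:
  (1·δz/z)² = (1×0.0678)² = 0.00460;  (−½·δb/b)² = (-0.5×0.0441)² = 0.000487;  (1·δp/p)² = (1×0.0472)² = 0.00223
δQ/Q = √(0.00732) = 0.0855
Q = 2860, so δQ = 0.0855 × 2860 = 244.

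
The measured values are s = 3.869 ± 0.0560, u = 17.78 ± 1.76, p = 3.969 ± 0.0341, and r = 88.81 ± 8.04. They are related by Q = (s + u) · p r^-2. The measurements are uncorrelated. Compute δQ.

0.00216

Let w = s + u = 21.65. δw = √(δs² + δu²) = √(0.00314 + 3.10) = 1.76, so δw/w = 0.0813.
Q is then a monomial in w, p, r:
δQ/Q = √((δw/w)² + (1·δp/p)² + (-2·δr/r)²) = √(0.00662 + 7.38e-05 + 0.0328) = 0.199
Q = 0.01089, so δQ = 0.199 × 0.01089 = 0.00216.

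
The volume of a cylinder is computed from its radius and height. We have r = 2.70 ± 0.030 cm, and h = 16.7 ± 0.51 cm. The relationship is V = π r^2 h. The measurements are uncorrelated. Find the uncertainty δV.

Relative error in a monomial: (δV/V)² = Σ (nᵢ · δxᵢ/xᵢ)².
  (2·δr/r)² = (2×0.0111)² = 0.000494;  (1·δh/h)² = (1×0.0305)² = 0.000933
δV/V = √(0.00143) = 0.0378
V = 382 cm^3, so δV = 0.0378 × 382 = 14.4 cm^3.

14.4 cm^3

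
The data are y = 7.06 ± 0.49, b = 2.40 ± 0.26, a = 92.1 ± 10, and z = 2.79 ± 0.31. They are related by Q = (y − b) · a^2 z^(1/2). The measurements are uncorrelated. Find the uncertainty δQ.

16800

Let u = y − b = 4.66. δu = √(δy² + δb²) = √(0.240 + 0.0676) = 0.555, so δu/u = 0.119.
Q is then a monomial in u, a, z:
δQ/Q = √((δu/u)² + (2·δa/a)² + (½·δz/z)²) = √(0.0142 + 0.0472 + 0.00309) = 0.254
Q = 66000, so δQ = 0.254 × 66000 = 16800.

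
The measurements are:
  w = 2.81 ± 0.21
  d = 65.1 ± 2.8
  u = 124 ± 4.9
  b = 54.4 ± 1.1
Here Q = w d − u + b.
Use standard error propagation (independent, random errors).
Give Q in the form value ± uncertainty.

113 ± 16.6

Let p = w·d = 183. δp/p = √((1·δw/w)² + (1·δd/d)²) = √(0.00559 + 0.00185) = 0.0862, so δp = 15.8.
Q = p − u + b: δQ = √(δp² + δu² + δb²) = √(249 + 24.0 + 1.21) = 16.6
Q = 113.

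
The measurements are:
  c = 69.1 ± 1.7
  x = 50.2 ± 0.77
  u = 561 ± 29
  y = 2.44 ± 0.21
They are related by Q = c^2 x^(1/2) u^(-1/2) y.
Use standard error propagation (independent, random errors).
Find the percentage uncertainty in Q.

10.3%

Q is a product of powers, so relative uncertainties combine in quadrature:
  (2·δc/c)² = (2×0.0246)² = 0.00242;  (½·δx/x)² = (0.5×0.0153)² = 5.88e-05;  (−½·δu/u)² = (-0.5×0.0517)² = 0.000668;  (1·δy/y)² = (1×0.0861)² = 0.00741
δQ/Q = √(0.0106) = 0.103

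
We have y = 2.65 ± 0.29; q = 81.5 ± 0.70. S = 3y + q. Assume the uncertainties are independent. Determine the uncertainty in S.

1.12

Sums and differences: (δS)² = Σ (cᵢ δxᵢ)².
  (3·δy)² = 0.757;  (δq)² = 0.490
δS = √(1.25) = 1.12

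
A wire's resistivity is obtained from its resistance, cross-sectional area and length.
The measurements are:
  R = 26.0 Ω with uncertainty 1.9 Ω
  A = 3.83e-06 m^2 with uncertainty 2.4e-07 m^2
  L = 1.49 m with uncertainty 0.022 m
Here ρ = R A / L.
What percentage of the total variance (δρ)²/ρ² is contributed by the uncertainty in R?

(δρ/ρ)² = (1·δR/R)² + (1·δA/A)² + (-1·δL/L)²
  R term: (1×0.0731)² = 0.00534
  A term: (1×0.0627)² = 0.00393
  L term: (-1×0.0148)² = 0.000218
Total = 0.00948. Share from R = 0.00534/0.00948 = 0.563.

56.3%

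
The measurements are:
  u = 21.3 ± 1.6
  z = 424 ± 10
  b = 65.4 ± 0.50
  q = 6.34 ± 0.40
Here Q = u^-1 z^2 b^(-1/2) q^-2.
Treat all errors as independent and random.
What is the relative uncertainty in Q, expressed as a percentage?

Each factor contributes (exponent × relative error)² to (δQ/Q)²:
  (-1·δu/u)² = (-1×0.0751)² = 0.00564;  (2·δz/z)² = (2×0.0236)² = 0.00222;  (−½·δb/b)² = (-0.5×0.00765)² = 1.46e-05;  (-2·δq/q)² = (-2×0.0631)² = 0.0159
δQ/Q = √(0.0238) = 0.154

15.4%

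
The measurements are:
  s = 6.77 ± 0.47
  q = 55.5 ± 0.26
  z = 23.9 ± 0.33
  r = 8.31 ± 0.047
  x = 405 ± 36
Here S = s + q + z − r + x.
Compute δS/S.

Absolute uncertainties add in quadrature for a linear combination:
  (δs)² = 0.221;  (δq)² = 0.0676;  (δz)² = 0.109;  (δr)² = 0.00221;  (δx)² = 1300
δS = √(1300) = 36.0
S = 483, so δS/S = 36.0/483 = 0.0746.

0.0746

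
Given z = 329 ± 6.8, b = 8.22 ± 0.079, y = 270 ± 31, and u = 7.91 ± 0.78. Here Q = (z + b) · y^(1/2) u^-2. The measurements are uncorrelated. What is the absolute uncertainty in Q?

Let w = z + b = 337. δw = √(δz² + δb²) = √(46.2 + 0.00624) = 6.80, so δw/w = 0.0202.
Q is then a monomial in w, y, u:
δQ/Q = √((δw/w)² + (½·δy/y)² + (-2·δu/u)²) = √(0.000407 + 0.00330 + 0.0389) = 0.206
Q = 88.6, so δQ = 0.206 × 88.6 = 18.3.

18.3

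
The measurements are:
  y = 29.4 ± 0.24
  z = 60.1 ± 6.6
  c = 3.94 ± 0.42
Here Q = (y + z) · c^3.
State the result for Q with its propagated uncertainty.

Let u = y + z = 89.5. δu = √(δy² + δz²) = √(0.0576 + 43.6) = 6.60, so δu/u = 0.0738.
Q is then a monomial in u, c:
δQ/Q = √((δu/u)² + (3·δc/c)²) = √(0.00545 + 0.102) = 0.328
Q = 5470, so δQ = 0.328 × 5470 = 1800.

5470 ± 1800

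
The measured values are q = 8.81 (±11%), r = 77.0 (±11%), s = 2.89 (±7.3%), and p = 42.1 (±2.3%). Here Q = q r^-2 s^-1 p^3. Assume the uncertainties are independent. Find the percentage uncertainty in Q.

Since Q is a product/quotient, work with relative uncertainties:
  (1·δq/q)² = (1×0.110)² = 0.0121;  (-2·δr/r)² = (-2×0.110)² = 0.0484;  (-1·δs/s)² = (-1×0.0730)² = 0.00533;  (3·δp/p)² = (3×0.0230)² = 0.00476
δQ/Q = √(0.0706) = 0.266

26.6%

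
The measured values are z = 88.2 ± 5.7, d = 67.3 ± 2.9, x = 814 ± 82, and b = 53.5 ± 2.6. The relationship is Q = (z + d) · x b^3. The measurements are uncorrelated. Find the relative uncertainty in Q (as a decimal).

0.182

Let u = z + d = 156. δu = √(δz² + δd²) = √(32.5 + 8.41) = 6.40, so δu/u = 0.0411.
Q is then a monomial in u, x, b:
δQ/Q = √((δu/u)² + (1·δx/x)² + (3·δb/b)²) = √(0.00169 + 0.0101 + 0.0213) = 0.182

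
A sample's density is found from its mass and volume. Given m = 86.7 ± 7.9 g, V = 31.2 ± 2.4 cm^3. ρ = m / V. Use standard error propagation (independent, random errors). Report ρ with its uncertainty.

Relative error in a monomial: (δρ/ρ)² = Σ (nᵢ · δxᵢ/xᵢ)².
  (1·δm/m)² = (1×0.0911)² = 0.00830;  (-1·δV/V)² = (-1×0.0769)² = 0.00592
δρ/ρ = √(0.0142) = 0.119
ρ = 2.78 g/cm^3, so δρ = 0.119 × 2.78 = 0.331 g/cm^3.

2.78 ± 0.331 g/cm^3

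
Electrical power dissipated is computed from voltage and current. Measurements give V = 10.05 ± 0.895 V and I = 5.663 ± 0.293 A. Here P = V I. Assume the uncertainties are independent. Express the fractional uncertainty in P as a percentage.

10.3%

P is a product of powers, so relative uncertainties combine in quadrature:
  (1·δV/V)² = (1×0.0891)² = 0.00793;  (1·δI/I)² = (1×0.0517)² = 0.00268
δP/P = √(0.0106) = 0.103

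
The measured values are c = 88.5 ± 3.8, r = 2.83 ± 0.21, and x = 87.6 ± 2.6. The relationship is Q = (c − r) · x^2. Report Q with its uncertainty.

(6.57 ± 0.487) × 10^5

Let u = c − r = 85.7. δu = √(δc² + δr²) = √(14.4 + 0.0441) = 3.81, so δu/u = 0.0444.
Q is then a monomial in u, x:
δQ/Q = √((δu/u)² + (2·δx/x)²) = √(0.00197 + 0.00352) = 0.0741
Q = 6.57e+05, so δQ = 0.0741 × 6.57e+05 = 48700.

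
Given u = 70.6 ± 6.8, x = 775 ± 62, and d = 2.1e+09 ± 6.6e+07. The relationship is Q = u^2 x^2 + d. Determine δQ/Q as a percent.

14.8%

Let p = u^2·x^2 = 2.99e+09. δp/p = √((2·δu/u)² + (2·δx/x)²) = √(0.0371 + 0.0256) = 0.250, so δp = 7.5e+08.
Q = p + d: δQ = √(δp² + δd²) = √(5.62e+17 + 4.36e+15) = 7.53e+08
Q = 5.09e+09, so δQ/Q = 7.53e+08/5.09e+09 = 0.148.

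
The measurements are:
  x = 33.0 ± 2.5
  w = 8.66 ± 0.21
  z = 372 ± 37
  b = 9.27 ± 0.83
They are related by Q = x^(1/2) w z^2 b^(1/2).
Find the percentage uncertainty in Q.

20.9%

For a monomial Q ∝ x^(1/2), w, z^2, b^(1/2), fractional errors add in quadrature:
  (½·δx/x)² = (0.5×0.0758)² = 0.00143;  (1·δw/w)² = (1×0.0242)² = 0.000588;  (2·δz/z)² = (2×0.0995)² = 0.0396;  (½·δb/b)² = (0.5×0.0895)² = 0.00200
δQ/Q = √(0.0436) = 0.209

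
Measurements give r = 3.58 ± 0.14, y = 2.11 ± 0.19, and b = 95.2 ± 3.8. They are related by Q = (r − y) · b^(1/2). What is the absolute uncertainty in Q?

2.32

Let u = r − y = 1.47. δu = √(δr² + δy²) = √(0.0196 + 0.0361) = 0.236, so δu/u = 0.161.
Q is then a monomial in u, b:
δQ/Q = √((δu/u)² + (½·δb/b)²) = √(0.0258 + 0.000398) = 0.162
Q = 14.3, so δQ = 0.162 × 14.3 = 2.32.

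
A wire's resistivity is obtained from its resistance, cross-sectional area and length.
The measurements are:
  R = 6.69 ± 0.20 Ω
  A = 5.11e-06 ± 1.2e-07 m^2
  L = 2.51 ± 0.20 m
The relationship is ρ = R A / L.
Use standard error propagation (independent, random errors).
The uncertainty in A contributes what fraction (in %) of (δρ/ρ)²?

(δρ/ρ)² = (1·δR/R)² + (1·δA/A)² + (-1·δL/L)²
  R term: (1×0.0299)² = 0.000894
  A term: (1×0.0235)² = 0.000551
  L term: (-1×0.0797)² = 0.00635
Total = 0.00779. Share from A = 0.000551/0.00779 = 0.0708.

7.08%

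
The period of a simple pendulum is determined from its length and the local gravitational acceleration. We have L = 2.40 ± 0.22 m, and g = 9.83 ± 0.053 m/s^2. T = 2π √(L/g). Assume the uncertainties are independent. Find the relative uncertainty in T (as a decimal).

0.0459

Relative error in a monomial: (δT/T)² = Σ (nᵢ · δxᵢ/xᵢ)².
  (½·δL/L)² = (0.5×0.0917)² = 0.00210;  (−½·δg/g)² = (-0.5×0.00539)² = 7.27e-06
δT/T = √(0.00211) = 0.0459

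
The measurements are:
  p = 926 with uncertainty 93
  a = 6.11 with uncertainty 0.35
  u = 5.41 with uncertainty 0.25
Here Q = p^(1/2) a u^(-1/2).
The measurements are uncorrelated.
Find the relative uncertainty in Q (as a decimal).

0.0796

Each factor contributes (exponent × relative error)² to (δQ/Q)²:
  (½·δp/p)² = (0.5×0.100)² = 0.00252;  (1·δa/a)² = (1×0.0573)² = 0.00328;  (−½·δu/u)² = (-0.5×0.0462)² = 0.000534
δQ/Q = √(0.00634) = 0.0796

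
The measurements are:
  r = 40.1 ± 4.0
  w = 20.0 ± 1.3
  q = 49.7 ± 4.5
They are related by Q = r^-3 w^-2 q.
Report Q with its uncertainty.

Since Q is a product/quotient, work with relative uncertainties:
  (-3·δr/r)² = (-3×0.0998)² = 0.0896;  (-2·δw/w)² = (-2×0.0650)² = 0.0169;  (1·δq/q)² = (1×0.0905)² = 0.00820
δQ/Q = √(0.115) = 0.339
Q = 1.93e-06, so δQ = 0.339 × 1.93e-06 = 6.52e-07.

(1.93 ± 0.652) × 10^-6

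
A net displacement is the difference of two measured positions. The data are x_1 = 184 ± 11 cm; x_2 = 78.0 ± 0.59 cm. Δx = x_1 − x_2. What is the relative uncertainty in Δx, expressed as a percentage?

10.4%

Each term contributes (cᵢ δxᵢ)² to (δΔx)²:
  (δx_1)² = 121;  (δx_2)² = 0.348
δΔx = √(121) = 11.0 cm
Δx = 106 cm, so δΔx/Δx = 11.0/106 = 0.104.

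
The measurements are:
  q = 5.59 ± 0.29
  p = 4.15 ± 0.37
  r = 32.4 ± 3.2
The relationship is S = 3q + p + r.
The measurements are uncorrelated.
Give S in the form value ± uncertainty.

S is a linear combination, so absolute uncertainties add in quadrature:
  (3·δq)² = 0.757;  (δp)² = 0.137;  (δr)² = 10.2
δS = √(11.1) = 3.34
S = 53.3.

53.3 ± 3.34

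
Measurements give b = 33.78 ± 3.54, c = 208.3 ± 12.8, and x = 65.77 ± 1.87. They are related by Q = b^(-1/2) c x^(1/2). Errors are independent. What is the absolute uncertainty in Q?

Each factor contributes (exponent × relative error)² to (δQ/Q)²:
  (−½·δb/b)² = (-0.5×0.105)² = 0.00275;  (1·δc/c)² = (1×0.0614)² = 0.00378;  (½·δx/x)² = (0.5×0.0284)² = 0.000202
δQ/Q = √(0.00672) = 0.0820
Q = 290.7, so δQ = 0.0820 × 290.7 = 23.8.

23.8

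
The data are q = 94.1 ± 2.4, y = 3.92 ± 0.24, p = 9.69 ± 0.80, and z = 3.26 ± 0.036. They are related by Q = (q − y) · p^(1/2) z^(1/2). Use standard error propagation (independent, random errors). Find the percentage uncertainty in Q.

Let u = q − y = 90.2. δu = √(δq² + δy²) = √(5.76 + 0.0576) = 2.41, so δu/u = 0.0267.
Q is then a monomial in u, p, z:
δQ/Q = √((δu/u)² + (½·δp/p)² + (½·δz/z)²) = √(0.000715 + 0.00170 + 3.05e-05) = 0.0495

4.95%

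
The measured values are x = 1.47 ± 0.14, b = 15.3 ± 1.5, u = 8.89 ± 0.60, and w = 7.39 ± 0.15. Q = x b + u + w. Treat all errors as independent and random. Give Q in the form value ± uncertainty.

Let p = x·b = 22.5. δp/p = √((1·δx/x)² + (1·δb/b)²) = √(0.00907 + 0.00961) = 0.137, so δp = 3.07.
Q = p + u + w: δQ = √(δp² + δu² + δw²) = √(9.45 + 0.360 + 0.0225) = 3.14
Q = 38.8.

38.8 ± 3.14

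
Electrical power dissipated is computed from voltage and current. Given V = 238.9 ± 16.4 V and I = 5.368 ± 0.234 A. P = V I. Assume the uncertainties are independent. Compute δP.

104 W

For a monomial P ∝ V, I, fractional errors add in quadrature:
  (1·δV/V)² = (1×0.0686)² = 0.00471;  (1·δI/I)² = (1×0.0436)² = 0.00190
δP/P = √(0.00661) = 0.0813
P = 1282 W, so δP = 0.0813 × 1282 = 104 W.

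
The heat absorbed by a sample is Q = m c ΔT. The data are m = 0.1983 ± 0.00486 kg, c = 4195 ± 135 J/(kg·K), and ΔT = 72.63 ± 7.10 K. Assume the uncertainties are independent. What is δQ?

For a monomial Q ∝ m, c, ΔT, fractional errors add in quadrature:
  (1·δm/m)² = (1×0.0245)² = 0.000601;  (1·δc/c)² = (1×0.0322)² = 0.00104;  (1·δΔT/ΔT)² = (1×0.0978)² = 0.00956
δQ/Q = √(0.0112) = 0.106
Q = 60420 J, so δQ = 0.106 × 60420 = 6390 J.

6390 J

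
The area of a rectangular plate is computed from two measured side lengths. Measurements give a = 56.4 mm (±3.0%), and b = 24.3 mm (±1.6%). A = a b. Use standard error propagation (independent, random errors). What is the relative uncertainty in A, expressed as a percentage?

Since A is a product/quotient, work with relative uncertainties:
  (1·δa/a)² = (1×0.0300)² = 0.000900;  (1·δb/b)² = (1×0.0160)² = 0.000256
δA/A = √(0.00116) = 0.0340

3.40%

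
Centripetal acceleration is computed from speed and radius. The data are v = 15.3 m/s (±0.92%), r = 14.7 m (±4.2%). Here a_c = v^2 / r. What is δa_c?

Since a_c is a product/quotient, work with relative uncertainties:
  (2·δv/v)² = (2×0.00920)² = 0.000339;  (-1·δr/r)² = (-1×0.0420)² = 0.00176
δa_c/a_c = √(0.00210) = 0.0459
a_c = 15.9 m/s^2, so δa_c = 0.0459 × 15.9 = 0.730 m/s^2.

0.730 m/s^2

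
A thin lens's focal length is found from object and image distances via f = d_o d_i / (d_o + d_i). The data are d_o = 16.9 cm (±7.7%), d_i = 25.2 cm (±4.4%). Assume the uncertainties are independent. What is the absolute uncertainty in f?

∂f/∂d_o = (d_i/(d_o+d_i))² = 0.358;  ∂f/∂d_i = (d_o/(d_o+d_i))² = 0.161
δf = √((∂f/∂d_o · δd_o)² + (∂f/∂d_i · δd_i)²) = √(0.217 + 0.0319) = 0.499 cm

0.499 cm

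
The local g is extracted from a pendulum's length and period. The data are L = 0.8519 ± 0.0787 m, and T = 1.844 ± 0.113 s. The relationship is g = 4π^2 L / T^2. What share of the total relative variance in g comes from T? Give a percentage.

(δg/g)² = (1·δL/L)² + (-2·δT/T)²
  L term: (1×0.0924)² = 0.00853
  T term: (-2×0.0613)² = 0.0150
Total = 0.0236. Share from T = 0.0150/0.0236 = 0.638.

63.8%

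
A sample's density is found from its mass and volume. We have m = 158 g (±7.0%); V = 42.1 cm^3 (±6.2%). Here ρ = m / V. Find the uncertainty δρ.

Relative error in a monomial: (δρ/ρ)² = Σ (nᵢ · δxᵢ/xᵢ)².
  (1·δm/m)² = (1×0.0700)² = 0.00490;  (-1·δV/V)² = (-1×0.0620)² = 0.00384
δρ/ρ = √(0.00874) = 0.0935
ρ = 3.75 g/cm^3, so δρ = 0.0935 × 3.75 = 0.351 g/cm^3.

0.351 g/cm^3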